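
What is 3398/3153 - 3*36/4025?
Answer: 13336426/12690825 ≈ 1.0509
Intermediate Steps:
3398/3153 - 3*36/4025 = 3398*(1/3153) - 108*1/4025 = 3398/3153 - 108/4025 = 13336426/12690825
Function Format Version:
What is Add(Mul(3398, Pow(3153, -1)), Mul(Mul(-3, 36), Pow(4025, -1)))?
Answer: Rational(13336426, 12690825) ≈ 1.0509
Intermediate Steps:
Add(Mul(3398, Pow(3153, -1)), Mul(Mul(-3, 36), Pow(4025, -1))) = Add(Mul(3398, Rational(1, 3153)), Mul(-108, Rational(1, 4025))) = Add(Rational(3398, 3153), Rational(-108, 4025)) = Rational(13336426, 12690825)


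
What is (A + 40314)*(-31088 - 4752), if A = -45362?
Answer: 180920320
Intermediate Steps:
(A + 40314)*(-31088 - 4752) = (-45362 + 40314)*(-31088 - 4752) = -5048*(-35840) = 180920320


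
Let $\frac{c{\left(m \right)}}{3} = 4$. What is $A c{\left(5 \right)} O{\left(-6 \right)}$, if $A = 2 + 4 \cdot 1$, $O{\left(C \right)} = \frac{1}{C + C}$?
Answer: $-6$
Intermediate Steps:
$c{\left(m \right)} = 12$ ($c{\left(m \right)} = 3 \cdot 4 = 12$)
$O{\left(C \right)} = \frac{1}{2 C}$
$A = 6$ ($A = 2 + 4 = 6$)
$A c{\left(5 \right)} O{\left(-6 \right)} = 6 \cdot 12 \frac{1}{2 \left(-6\right)} = 72 \cdot \frac{1}{2} \left(- \frac{1}{6}\right) = 72 \left(- \frac{1}{12}\right) = -6$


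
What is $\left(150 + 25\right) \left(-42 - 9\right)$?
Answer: $-8925$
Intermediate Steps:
$\left(150 + 25\right) \left(-42 - 9\right) = 175 \left(-42 - 9\right) = 175 \left(-51\right) = -8925$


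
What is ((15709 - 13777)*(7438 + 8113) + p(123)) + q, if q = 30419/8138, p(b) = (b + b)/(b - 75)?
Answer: 978009894169/32552 ≈ 3.0045e+7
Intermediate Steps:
p(b) = 2*b/(-75 + b) (p(b) = (2*b)/(-75 + b) = 2*b/(-75 + b))
q = 30419/8138 (q = 30419*(1/8138) = 30419/8138 ≈ 3.7379)
((15709 - 13777)*(7438 + 8113) + p(123)) + q = ((15709 - 13777)*(7438 + 8113) + 2*123/(-75 + 123)) + 30419/8138 = (1932*15551 + 2*123/48) + 30419/8138 = (30044532 + 2*123*(1/48)) + 30419/8138 = (30044532 + 41/8) + 30419/8138 = 240356297/8 + 30419/8138 = 978009894169/32552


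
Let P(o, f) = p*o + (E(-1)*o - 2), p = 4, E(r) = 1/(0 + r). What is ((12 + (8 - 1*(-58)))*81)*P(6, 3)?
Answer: 101088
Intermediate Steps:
E(r) = 1/r
P(o, f) = -2 + 3*o (P(o, f) = 4*o + (o/(-1) - 2) = 4*o + (-o - 2) = 4*o + (-2 - o) = -2 + 3*o)
((12 + (8 - 1*(-58)))*81)*P(6, 3) = ((12 + (8 - 1*(-58)))*81)*(-2 + 3*6) = ((12 + (8 + 58))*81)*(-2 + 18) = ((12 + 66)*81)*16 = (78*81)*16 = 6318*16 = 101088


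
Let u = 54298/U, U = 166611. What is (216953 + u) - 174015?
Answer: 7153997416/166611 ≈ 42938.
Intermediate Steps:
u = 54298/166611 ≈ 0.32590
(216953 + u) - 174015 = (216953 + 54298/166611) - 174015 = 36146810581/166611 - 174015 = 7153997416/166611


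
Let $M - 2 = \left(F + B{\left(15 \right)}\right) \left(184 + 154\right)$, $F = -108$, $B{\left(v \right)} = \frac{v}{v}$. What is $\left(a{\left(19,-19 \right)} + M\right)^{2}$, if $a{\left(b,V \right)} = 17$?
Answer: $1306605609$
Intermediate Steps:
$B{\left(v \right)} = 1$
$M = -36164$ ($M = 2 + \left(-108 + 1\right) \left(184 + 154\right) = 2 - 36166 = -36164$)
$\left(a{\left(19,-19 \right)} + M\right)^{2} = \left(17 - 36164\right)^{2} = \left(-36147\right)^{2} = 1306605609$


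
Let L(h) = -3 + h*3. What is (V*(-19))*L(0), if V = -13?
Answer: -741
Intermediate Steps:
L(h) = -3 + 3*h
(V*(-19))*L(0) = (-13*(-19))*(-3 + 3*0) = 247*(-3 + 0) = 247*(-3) = -741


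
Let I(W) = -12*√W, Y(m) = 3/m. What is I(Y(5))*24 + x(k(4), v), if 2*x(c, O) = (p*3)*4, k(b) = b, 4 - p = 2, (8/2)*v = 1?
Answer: 12 - 288*√15/5 ≈ -211.08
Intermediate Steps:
v = ¼ (v = (¼)*1 = ¼ ≈ 0.25000)
p = 2 (p = 4 - 1*2 = 4 - 2 = 2)
x(c, O) = 12 (x(c, O) = ((2*3)*4)/2 = (6*4)/2 = (½)*24 = 12)
I(Y(5))*24 + x(k(4), v) = -12*√15/5*24 + 12 = -288*√15/5 + 12 = 12 - 288*√15/5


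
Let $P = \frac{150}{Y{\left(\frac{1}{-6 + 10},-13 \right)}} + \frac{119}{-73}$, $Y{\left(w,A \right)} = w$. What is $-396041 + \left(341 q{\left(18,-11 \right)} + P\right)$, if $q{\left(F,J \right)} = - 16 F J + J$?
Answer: $\frac{49719889}{73} \approx 6.8109 \cdot 10^{5}$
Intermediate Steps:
$q{\left(F,J \right)} = J - 16 F J$ ($q{\left(F,J \right)} = - 16 F J + J = J - 16 F J$)
$P = \frac{43681}{73}$ ($P = \frac{150}{\frac{1}{-6 + 10}} + \frac{119}{-73} = \frac{150}{\frac{1}{4}} + 119 \left(- \frac{1}{73}\right) = 150 \frac{1}{\frac{1}{4}} - \frac{119}{73} = 150 \cdot 4 - \frac{119}{73} = 600 - \frac{119}{73} = \frac{43681}{73} \approx 598.37$)
$-396041 + \left(341 q{\left(18,-11 \right)} + P\right) = -396041 + \left(341 \left(- 11 \left(1 - 288\right)\right) + \frac{43681}{73}\right) = -396041 + \left(341 \left(\left(-11\right) \left(-287\right)\right) + \frac{43681}{73}\right) = -396041 + \left(341 \cdot 3157 + \frac{43681}{73}\right) = -396041 + \left(1076537 + \frac{43681}{73}\right) = -396041 + \frac{78630882}{73} = \frac{49719889}{73}$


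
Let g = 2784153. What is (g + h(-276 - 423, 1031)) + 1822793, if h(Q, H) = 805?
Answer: 4607751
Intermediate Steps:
(g + h(-276 - 423, 1031)) + 1822793 = (2784153 + 805) + 1822793 = 2784958 + 1822793 = 4607751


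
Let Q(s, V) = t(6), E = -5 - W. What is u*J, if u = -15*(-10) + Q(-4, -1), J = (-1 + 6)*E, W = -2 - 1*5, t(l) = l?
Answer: 1560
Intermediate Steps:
W = -7 (W = -2 - 5 = -7)
E = 2 (E = -5 - 1*(-7) = -5 + 7 = 2)
J = 10 (J = (-1 + 6)*2 = 5*2 = 10)
Q(s, V) = 6
u = 156 (u = -15*(-10) + 6 = 150 + 6 = 156)
u*J = 156*10 = 1560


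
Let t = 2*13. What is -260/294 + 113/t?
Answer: 13231/3822 ≈ 3.4618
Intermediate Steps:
t = 26
-260/294 + 113/t = -260/294 + 113/26 = -260*1/294 + 113*(1/26) = -130/147 + 113/26 = 13231/3822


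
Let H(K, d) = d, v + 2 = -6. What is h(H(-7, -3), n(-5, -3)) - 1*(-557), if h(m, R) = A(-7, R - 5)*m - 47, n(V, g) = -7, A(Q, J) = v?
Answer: 534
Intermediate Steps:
v = -8 (v = -2 - 6 = -8)
A(Q, J) = -8
h(m, R) = -47 - 8*m (h(m, R) = -8*m - 47 = -47 - 8*m)
h(H(-7, -3), n(-5, -3)) - 1*(-557) = (-47 - 8*(-3)) - 1*(-557) = (-47 + 24) + 557 = -23 + 557 = 534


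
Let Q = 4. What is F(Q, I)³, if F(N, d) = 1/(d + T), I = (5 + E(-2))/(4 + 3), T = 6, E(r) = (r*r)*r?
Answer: 343/59319 ≈ 0.0057823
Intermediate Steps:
E(r) = r³ (E(r) = r²*r = r³)
I = -3/7 (I = (5 + (-2)³)/(4 + 3) = (5 - 8)/7 = -3*⅐ = -3/7 ≈ -0.42857)
F(N, d) = 1/(6 + d) (F(N, d) = 1/(d + 6) = 1/(6 + d))
F(Q, I)³ = (1/(6 - 3/7))³ = (1/(39/7))³ = (7/39)³ = 343/59319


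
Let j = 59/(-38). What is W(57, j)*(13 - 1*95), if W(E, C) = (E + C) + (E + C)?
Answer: -172774/19 ≈ -9093.4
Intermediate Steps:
j = -59/38 (j = 59*(-1/38) = -59/38 ≈ -1.5526)
W(E, C) = 2*C + 2*E (W(E, C) = (C + E) + (C + E) = 2*C + 2*E)
W(57, j)*(13 - 1*95) = (2*(-59/38) + 2*57)*(13 - 1*95) = (-59/19 + 114)*(13 - 95) = (2107/19)*(-82) = -172774/19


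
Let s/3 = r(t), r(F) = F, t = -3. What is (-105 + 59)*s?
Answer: 414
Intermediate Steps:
s = -9 (s = 3*(-3) = -9)
(-105 + 59)*s = (-105 + 59)*(-9) = -46*(-9) = 414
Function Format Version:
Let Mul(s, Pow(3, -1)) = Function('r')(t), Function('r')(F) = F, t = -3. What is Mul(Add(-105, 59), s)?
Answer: 414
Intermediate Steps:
s = -9 (s = Mul(3, -3) = -9)
Mul(Add(-105, 59), s) = Mul(Add(-105, 59), -9) = Mul(-46, -9) = 414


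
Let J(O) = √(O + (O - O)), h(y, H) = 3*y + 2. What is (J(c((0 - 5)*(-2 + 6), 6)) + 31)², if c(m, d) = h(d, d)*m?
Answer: 561 + 1240*I ≈ 561.0 + 1240.0*I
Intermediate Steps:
h(y, H) = 2 + 3*y
c(m, d) = m*(2 + 3*d) (c(m, d) = (2 + 3*d)*m = m*(2 + 3*d))
J(O) = √O (J(O) = √(O + 0) = √O)
(J(c((0 - 5)*(-2 + 6), 6)) + 31)² = (√(((0 - 5)*(-2 + 6))*(2 + 3*6)) + 31)² = (√((-5*4)*(2 + 18)) + 31)² = (√(-20*20) + 31)² = (√(-400) + 31)² = (20*I + 31)² = (31 + 20*I)²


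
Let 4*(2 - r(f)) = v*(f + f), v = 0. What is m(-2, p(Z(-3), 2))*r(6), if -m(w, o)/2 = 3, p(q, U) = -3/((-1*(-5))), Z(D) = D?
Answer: -12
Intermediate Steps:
p(q, U) = -⅗ (p(q, U) = -3/5 = -3*⅕ = -⅗)
m(w, o) = -6 (m(w, o) = -2*3 = -6)
r(f) = 2 (r(f) = 2 - 0*(f + f) = 2 - 0*2*f = 2 - ¼*0 = 2 + 0 = 2)
m(-2, p(Z(-3), 2))*r(6) = -6*2 = -12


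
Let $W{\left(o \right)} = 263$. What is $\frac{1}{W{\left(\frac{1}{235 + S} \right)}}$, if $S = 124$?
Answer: $\frac{1}{263} \approx 0.0038023$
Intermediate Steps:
$\frac{1}{W{\left(\frac{1}{235 + S} \right)}} = \frac{1}{263}$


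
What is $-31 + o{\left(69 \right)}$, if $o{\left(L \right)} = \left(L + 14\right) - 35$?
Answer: $17$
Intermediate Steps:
$o{\left(L \right)} = -21 + L$ ($o{\left(L \right)} = \left(14 + L\right) - 35 = -21 + L$)
$-31 + o{\left(69 \right)} = -31 + \left(-21 + 69\right) = -31 + 48 = 17$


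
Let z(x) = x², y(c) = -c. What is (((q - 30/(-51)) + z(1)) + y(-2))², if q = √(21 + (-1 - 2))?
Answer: 8923/289 + 366*√2/17 ≈ 61.323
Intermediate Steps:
q = 3*√2 (q = √(21 - 3) = √18 = 3*√2 ≈ 4.2426)
(((q - 30/(-51)) + z(1)) + y(-2))² = (((3*√2 - 30/(-51)) + 1²) - 1*(-2))² = (((3*√2 - 30*(-1/51)) + 1) + 2)² = (((3*√2 + 10/17) + 1) + 2)² = (((10/17 + 3*√2) + 1) + 2)² = ((27/17 + 3*√2) + 2)² = (61/17 + 3*√2)²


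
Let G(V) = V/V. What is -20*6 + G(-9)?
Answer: -119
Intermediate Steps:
G(V) = 1
-20*6 + G(-9) = -20*6 + 1 = -120 + 1 = -119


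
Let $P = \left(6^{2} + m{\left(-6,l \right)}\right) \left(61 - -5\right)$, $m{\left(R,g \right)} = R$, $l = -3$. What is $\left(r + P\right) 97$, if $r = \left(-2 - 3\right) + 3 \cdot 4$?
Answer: $192739$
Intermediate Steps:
$r = 7$ ($r = \left(-2 - 3\right) + 12 = -5 + 12 = 7$)
$P = 1980$ ($P = \left(6^{2} - 6\right) \left(61 - -5\right) = \left(36 - 6\right) \left(61 + 5\right) = 30 \cdot 66 = 1980$)
$\left(r + P\right) 97 = \left(7 + 1980\right) 97 = 1987 \cdot 97 = 192739$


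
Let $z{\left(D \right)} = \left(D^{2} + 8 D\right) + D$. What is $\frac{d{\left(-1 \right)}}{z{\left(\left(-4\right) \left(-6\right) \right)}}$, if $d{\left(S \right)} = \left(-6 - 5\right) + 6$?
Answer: $- \frac{5}{792} \approx -0.0063131$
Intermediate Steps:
$z{\left(D \right)} = D^{2} + 9 D$
$d{\left(S \right)} = -5$ ($d{\left(S \right)} = -11 + 6 = -5$)
$\frac{d{\left(-1 \right)}}{z{\left(\left(-4\right) \left(-6\right) \right)}} = - \frac{5}{\left(-4\right) \left(-6\right) \left(9 - -24\right)} = - \frac{5}{24 \left(9 + 24\right)} = - \frac{5}{24 \cdot 33} = - \frac{5}{792}$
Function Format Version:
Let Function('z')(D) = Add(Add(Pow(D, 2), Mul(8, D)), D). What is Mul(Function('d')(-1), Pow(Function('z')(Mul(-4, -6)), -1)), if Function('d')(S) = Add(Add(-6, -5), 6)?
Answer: Rational(-5, 792) ≈ -0.0063131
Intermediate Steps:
Function('z')(D) = Add(Pow(D, 2), Mul(9, D))
Function('d')(S) = -5 (Function('d')(S) = Add(-11, 6) = -5)
Mul(Function('d')(-1), Pow(Function('z')(Mul(-4, -6)), -1)) = Mul(-5, Pow(Mul(Mul(-4, -6), Add(9, Mul(-4, -6))), -1)) = Mul(-5, Pow(Mul(24, Add(9, 24)), -1)) = Mul(-5, Pow(Mul(24, 33), -1)) = Mul(-5, Pow(792, -1)) = Mul(-5, Rational(1, 792)) = Rational(-5, 792)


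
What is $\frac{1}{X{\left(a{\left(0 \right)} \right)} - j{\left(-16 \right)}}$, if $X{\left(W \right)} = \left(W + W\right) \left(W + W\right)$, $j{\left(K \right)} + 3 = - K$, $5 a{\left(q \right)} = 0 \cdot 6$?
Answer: $- \frac{1}{13} \approx -0.076923$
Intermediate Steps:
$a{\left(q \right)} = 0$ ($a{\left(q \right)} = \frac{0 \cdot 6}{5} = \frac{1}{5} \cdot 0 = 0$)
$j{\left(K \right)} = -3 - K$
$X{\left(W \right)} = 4 W^{2}$ ($X{\left(W \right)} = 2 W 2 W = 4 W^{2}$)
$\frac{1}{X{\left(a{\left(0 \right)} \right)} - j{\left(-16 \right)}} = \frac{1}{4 \cdot 0^{2} - \left(-3 - -16\right)} = \frac{1}{4 \cdot 0 - \left(-3 + 16\right)} = \frac{1}{0 - 13} = \frac{1}{-13} = - \frac{1}{13}$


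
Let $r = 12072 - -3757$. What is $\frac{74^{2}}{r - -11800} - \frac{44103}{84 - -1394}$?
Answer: $- \frac{1210428259}{40835662} \approx -29.641$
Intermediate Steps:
$r = 15829$ ($r = 12072 + 3757 = 15829$)
$\frac{74^{2}}{r - -11800} - \frac{44103}{84 - -1394} = \frac{74^{2}}{15829 - -11800} - \frac{44103}{84 - -1394} = \frac{5476}{15829 + 11800} - \frac{44103}{84 + 1394} = \frac{5476}{27629} - \frac{44103}{1478} = - \frac{1210428259}{40835662}$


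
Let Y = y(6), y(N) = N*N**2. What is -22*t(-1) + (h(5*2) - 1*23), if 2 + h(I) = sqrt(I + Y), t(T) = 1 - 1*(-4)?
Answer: -135 + sqrt(226) ≈ -119.97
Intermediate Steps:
t(T) = 5 (t(T) = 1 + 4 = 5)
y(N) = N**3
Y = 216 (Y = 6**3 = 216)
h(I) = -2 + sqrt(216 + I) (h(I) = -2 + sqrt(I + 216) = -2 + sqrt(216 + I))
-22*t(-1) + (h(5*2) - 1*23) = -22*5 + ((-2 + sqrt(216 + 5*2)) - 1*23) = -110 + ((-2 + sqrt(216 + 10)) - 23) = -110 + ((-2 + sqrt(226)) - 23) = -110 + (-25 + sqrt(226)) = -135 + sqrt(226)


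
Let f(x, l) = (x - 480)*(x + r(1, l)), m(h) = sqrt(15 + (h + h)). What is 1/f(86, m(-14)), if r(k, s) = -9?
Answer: -1/30338 ≈ -3.2962e-5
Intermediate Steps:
m(h) = sqrt(15 + 2*h)
f(x, l) = (-480 + x)*(-9 + x) (f(x, l) = (x - 480)*(x - 9) = (-480 + x)*(-9 + x))
1/f(86, m(-14)) = 1/(4320 + 86**2 - 489*86) = 1/(4320 + 7396 - 42054) = 1/(-30338) = -1/30338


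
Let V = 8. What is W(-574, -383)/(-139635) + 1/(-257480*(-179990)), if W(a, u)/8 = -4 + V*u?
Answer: 227492569169687/1294244006360400 ≈ 0.17577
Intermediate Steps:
W(a, u) = -32 + 64*u (W(a, u) = 8*(-4 + 8*u) = -32 + 64*u)
W(-574, -383)/(-139635) + 1/(-257480*(-179990)) = (-32 + 64*(-383))/(-139635) + 1/(-257480*(-179990)) = (-32 - 24512)*(-1/139635) - 1/257480*(-1/179990) = -24544*(-1/139635) + 1/46343825200 = 24544/139635 + 1/46343825200 = 227492569169687/1294244006360400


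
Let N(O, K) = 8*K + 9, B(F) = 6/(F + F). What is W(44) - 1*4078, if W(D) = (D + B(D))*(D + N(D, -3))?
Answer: -123201/44 ≈ -2800.0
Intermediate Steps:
B(F) = 3/F (B(F) = 6/(2*F) = (1/(2*F))*6 = 3/F)
N(O, K) = 9 + 8*K
W(D) = (-15 + D)*(D + 3/D) (W(D) = (D + 3/D)*(D + (9 + 8*(-3))) = (D + 3/D)*(D + (9 - 24)) = (D + 3/D)*(D - 15) = (D + 3/D)*(-15 + D) = (-15 + D)*(D + 3/D))
W(44) - 1*4078 = (3 + 44**2 - 45/44 - 15*44) - 1*4078 = (3 + 1936 - 45*1/44 - 660) - 4078 = (3 + 1936 - 45/44 - 660) - 4078 = 56231/44 - 4078 = -123201/44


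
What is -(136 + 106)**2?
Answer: -58564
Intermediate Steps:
-(136 + 106)**2 = -1*242**2 = -1*58564 = -58564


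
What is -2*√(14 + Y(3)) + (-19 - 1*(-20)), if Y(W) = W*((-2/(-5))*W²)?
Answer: 1 - 4*√155/5 ≈ -8.9599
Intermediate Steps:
Y(W) = 2*W³/5 (Y(W) = W*((-2*(-⅕))*W²) = W*(2*W²/5) = 2*W³/5)
-2*√(14 + Y(3)) + (-19 - 1*(-20)) = -2*√(14 + (⅖)*3³) + (-19 - 1*(-20)) = -2*√(14 + (⅖)*27) + (-19 + 20) = -2*√(14 + 54/5) + 1 = -4*√155/5 + 1 = 1 - 4*√155/5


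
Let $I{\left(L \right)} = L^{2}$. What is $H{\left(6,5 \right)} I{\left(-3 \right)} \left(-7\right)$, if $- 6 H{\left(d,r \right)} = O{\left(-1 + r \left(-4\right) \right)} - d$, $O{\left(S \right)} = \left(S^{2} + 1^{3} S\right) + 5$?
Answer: $\frac{8799}{2} \approx 4399.5$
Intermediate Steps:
$O{\left(S \right)} = 5 + S + S^{2}$ ($O{\left(S \right)} = \left(S^{2} + 1 S\right) + 5 = \left(S^{2} + S\right) + 5 = \left(S + S^{2}\right) + 5 = 5 + S + S^{2}$)
$H{\left(d,r \right)} = - \frac{2}{3} - \frac{\left(-1 - 4 r\right)^{2}}{6} + \frac{d}{6} + \frac{2 r}{3}$ ($H{\left(d,r \right)} = - \frac{\left(5 + \left(-1 + r \left(-4\right)\right) + \left(-1 + r \left(-4\right)\right)^{2}\right) - d}{6} = - \frac{\left(5 - \left(1 + 4 r\right) + \left(-1 - 4 r\right)^{2}\right) - d}{6} = - \frac{\left(4 + \left(-1 - 4 r\right)^{2} - 4 r\right) - d}{6} = - \frac{4 + \left(-1 - 4 r\right)^{2} - d - 4 r}{6} = - \frac{2}{3} - \frac{\left(-1 - 4 r\right)^{2}}{6} + \frac{d}{6} + \frac{2 r}{3}$)
$H{\left(6,5 \right)} I{\left(-3 \right)} \left(-7\right) = \left(- \frac{5}{6} - \frac{8 \cdot 5^{2}}{3} - \frac{10}{3} + \frac{1}{6} \cdot 6\right) \left(-3\right)^{2} \left(-7\right) = \left(- \frac{5}{6} - \frac{200}{3} - \frac{10}{3} + 1\right) 9 \left(-7\right) = \left(- \frac{419}{6}\right) 9 \left(-7\right) = \left(- \frac{1257}{2}\right) \left(-7\right) = \frac{8799}{2}$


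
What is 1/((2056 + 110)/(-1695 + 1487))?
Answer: -104/1083 ≈ -0.096030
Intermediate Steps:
1/((2056 + 110)/(-1695 + 1487)) = 1/(2166/(-208)) = 1/(2166*(-1/208)) = 1/(-1083/104) = -104/1083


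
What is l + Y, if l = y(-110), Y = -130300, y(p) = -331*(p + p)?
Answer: -57480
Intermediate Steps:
y(p) = -662*p
l = 72820 (l = -662*(-110) = 72820)
l + Y = 72820 - 130300 = -57480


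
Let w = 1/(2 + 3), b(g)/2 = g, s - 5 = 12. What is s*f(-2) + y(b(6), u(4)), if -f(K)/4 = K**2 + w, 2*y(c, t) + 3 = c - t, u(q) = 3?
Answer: -1413/5 ≈ -282.60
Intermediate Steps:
s = 17 (s = 5 + 12 = 17)
b(g) = 2*g
w = 1/5 ≈ 0.20000
y(c, t) = -3/2 + c/2 - t/2 (y(c, t) = -3/2 + (c - t)/2 = -3/2 + (c/2 - t/2) = -3/2 + c/2 - t/2)
f(K) = -4/5 - 4*K**2 (f(K) = -4*(K**2 + 1/5) = -4*(1/5 + K**2) = -4/5 - 4*K**2)
s*f(-2) + y(b(6), u(4)) = 17*(-4/5 - 4*(-2)**2) + (-3/2 + (2*6)/2 - 1/2*3) = 17*(-4/5 - 4*4) + (-3/2 + (1/2)*12 - 3/2) = 17*(-4/5 - 16) + (-3/2 + 6 - 3/2) = 17*(-84/5) + 3 = -1428/5 + 3 = -1413/5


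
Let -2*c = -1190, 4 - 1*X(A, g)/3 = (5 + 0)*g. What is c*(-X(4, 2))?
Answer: 10710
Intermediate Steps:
X(A, g) = 12 - 15*g (X(A, g) = 12 - 3*(5 + 0)*g = 12 - 15*g)
c = 595 (c = -½*(-1190) = 595)
c*(-X(4, 2)) = 595*(-(12 - 15*2)) = 595*(-(12 - 30)) = 595*(-1*(-18)) = 595*18 = 10710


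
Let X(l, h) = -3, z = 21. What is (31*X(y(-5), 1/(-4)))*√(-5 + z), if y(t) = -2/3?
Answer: -372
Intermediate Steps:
y(t) = -⅔ (y(t) = -2*⅓ = -⅔)
(31*X(y(-5), 1/(-4)))*√(-5 + z) = (31*(-3))*√(-5 + 21) = -93*√16 = -93*4 = -372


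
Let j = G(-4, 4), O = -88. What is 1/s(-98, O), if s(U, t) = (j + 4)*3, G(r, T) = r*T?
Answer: -1/36 ≈ -0.027778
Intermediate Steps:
G(r, T) = T*r
j = -16 (j = 4*(-4) = -16)
s(U, t) = -36 (s(U, t) = (-16 + 4)*3 = -12*3 = -36)
1/s(-98, O) = 1/(-36) = -1/36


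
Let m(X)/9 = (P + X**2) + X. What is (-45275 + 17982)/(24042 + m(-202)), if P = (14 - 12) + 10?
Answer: -27293/389568 ≈ -0.070060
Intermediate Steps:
P = 12 (P = 2 + 10 = 12)
m(X) = 108 + 9*X + 9*X**2 (m(X) = 9*((12 + X**2) + X) = 9*(12 + X + X**2) = 108 + 9*X + 9*X**2)
(-45275 + 17982)/(24042 + m(-202)) = (-45275 + 17982)/(24042 + (108 + 9*(-202) + 9*(-202)**2)) = -27293/(24042 + (108 - 1818 + 9*40804)) = -27293/(24042 + (108 - 1818 + 367236)) = -27293/(24042 + 365526) = -27293/389568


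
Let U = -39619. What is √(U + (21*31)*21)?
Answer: 2*I*√6487 ≈ 161.08*I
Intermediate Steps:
√(U + (21*31)*21) = √(-39619 + (21*31)*21) = √(-39619 + 651*21) = √(-39619 + 13671) = √(-25948) = 2*I*√6487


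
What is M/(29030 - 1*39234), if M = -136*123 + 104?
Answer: 4156/2551 ≈ 1.6292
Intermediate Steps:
M = -16624 (M = -16728 + 104 = -16624)
M/(29030 - 1*39234) = -16624/(29030 - 1*39234) = -16624/(29030 - 39234) = -16624/(-10204) = -16624*(-1/10204) = 4156/2551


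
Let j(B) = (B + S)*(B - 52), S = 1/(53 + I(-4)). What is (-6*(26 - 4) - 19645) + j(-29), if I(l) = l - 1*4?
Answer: -87149/5 ≈ -17430.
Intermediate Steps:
I(l) = -4 + l (I(l) = l - 4 = -4 + l)
S = 1/45 (S = 1/(53 + (-4 - 4)) = 1/(53 - 8) = 1/45 ≈ 0.022222)
j(B) = (-52 + B)*(1/45 + B) (j(B) = (B + 1/45)*(B - 52) = (1/45 + B)*(-52 + B) = (-52 + B)*(1/45 + B))
(-6*(26 - 4) - 19645) + j(-29) = (-6*(26 - 4) - 19645) + (-52/45 + (-29)² - 2339/45*(-29)) = (-6*22 - 19645) + (-52/45 + 841 + 67831/45) = (-132 - 19645) + 11736/5 = -19777 + 11736/5 = -87149/5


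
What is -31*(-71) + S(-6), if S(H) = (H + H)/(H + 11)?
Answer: 10993/5 ≈ 2198.6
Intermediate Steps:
S(H) = 2*H/(11 + H) (S(H) = (2*H)/(11 + H) = 2*H/(11 + H))
-31*(-71) + S(-6) = -31*(-71) + 2*(-6)/(11 - 6) = 2201 + 2*(-6)/5 = 2201 + 2*(-6)*(1/5) = 2201 - 12/5 = 10993/5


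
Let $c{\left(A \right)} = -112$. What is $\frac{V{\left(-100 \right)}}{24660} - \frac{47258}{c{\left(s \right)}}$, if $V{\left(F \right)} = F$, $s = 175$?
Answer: $\frac{29134277}{69048} \approx 421.94$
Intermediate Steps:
$\frac{V{\left(-100 \right)}}{24660} - \frac{47258}{c{\left(s \right)}} = - \frac{100}{24660} - \frac{47258}{-112} = \left(-100\right) \frac{1}{24660} - - \frac{23629}{56} = - \frac{5}{1233} + \frac{23629}{56} = \frac{29134277}{69048}$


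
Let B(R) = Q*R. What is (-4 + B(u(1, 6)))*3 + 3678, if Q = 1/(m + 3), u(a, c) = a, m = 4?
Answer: 25665/7 ≈ 3666.4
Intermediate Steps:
Q = 1/7 (Q = 1/(4 + 3) = 1/7 ≈ 0.14286)
B(R) = R/7
(-4 + B(u(1, 6)))*3 + 3678 = (-4 + (1/7)*1)*3 + 3678 = (-4 + 1/7)*3 + 3678 = -27/7*3 + 3678 = -81/7 + 3678 = 25665/7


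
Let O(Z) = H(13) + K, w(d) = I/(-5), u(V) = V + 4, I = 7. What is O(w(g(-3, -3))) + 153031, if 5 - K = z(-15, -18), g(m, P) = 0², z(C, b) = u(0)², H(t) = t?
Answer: 153033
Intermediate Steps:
u(V) = 4 + V
z(C, b) = 16 (z(C, b) = (4 + 0)² = 4² = 16)
g(m, P) = 0
w(d) = -7/5 (w(d) = 7/(-5) = 7*(-⅕) = -7/5)
K = -11 (K = 5 - 1*16 = 5 - 16 = -11)
O(Z) = 2 (O(Z) = 13 - 11 = 2)
O(w(g(-3, -3))) + 153031 = 2 + 153031 = 153033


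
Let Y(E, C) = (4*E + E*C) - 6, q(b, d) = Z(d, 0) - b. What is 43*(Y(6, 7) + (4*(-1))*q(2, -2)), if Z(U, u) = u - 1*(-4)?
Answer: 2236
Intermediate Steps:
Z(U, u) = 4 + u (Z(U, u) = u + 4 = 4 + u)
q(b, d) = 4 - b (q(b, d) = (4 + 0) - b = 4 - b)
Y(E, C) = -6 + 4*E + C*E (Y(E, C) = (4*E + C*E) - 6 = -6 + 4*E + C*E)
43*(Y(6, 7) + (4*(-1))*q(2, -2)) = 43*((-6 + 4*6 + 7*6) + (4*(-1))*(4 - 1*2)) = 43*((-6 + 24 + 42) - 4*(4 - 2)) = 43*(60 - 4*2) = 43*(60 - 8) = 43*52 = 2236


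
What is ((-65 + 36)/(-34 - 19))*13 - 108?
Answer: -5347/53 ≈ -100.89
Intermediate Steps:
((-65 + 36)/(-34 - 19))*13 - 108 = -29/(-53)*13 - 108 = -29*(-1/53)*13 - 108 = (29/53)*13 - 108 = 377/53 - 108 = -5347/53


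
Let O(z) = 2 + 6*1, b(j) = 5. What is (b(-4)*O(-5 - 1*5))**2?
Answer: 1600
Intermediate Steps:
O(z) = 8 (O(z) = 2 + 6 = 8)
(b(-4)*O(-5 - 1*5))**2 = (5*8)**2 = 40**2 = 1600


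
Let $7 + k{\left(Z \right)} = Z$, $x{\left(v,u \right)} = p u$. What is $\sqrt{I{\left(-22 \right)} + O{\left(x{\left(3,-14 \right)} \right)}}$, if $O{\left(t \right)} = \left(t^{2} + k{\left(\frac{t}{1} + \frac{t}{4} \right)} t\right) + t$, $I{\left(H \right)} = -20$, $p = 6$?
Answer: $2 \sqrt{4090} \approx 127.91$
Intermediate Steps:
$x{\left(v,u \right)} = 6 u$
$k{\left(Z \right)} = -7 + Z$
$O{\left(t \right)} = t + t^{2} + t \left(-7 + \frac{5 t}{4}\right)$ ($O{\left(t \right)} = \left(t^{2} + \left(-7 + \left(\frac{t}{1} + \frac{t}{4}\right)\right) t\right) + t = \left(t^{2} + \left(-7 + \left(t 1 + t \frac{1}{4}\right)\right) t\right) + t = \left(t^{2} + \left(-7 + \left(t + \frac{t}{4}\right)\right) t\right) + t = \left(t^{2} + \left(-7 + \frac{5 t}{4}\right) t\right) + t = \left(t^{2} + t \left(-7 + \frac{5 t}{4}\right)\right) + t = t + t^{2} + t \left(-7 + \frac{5 t}{4}\right)$)
$\sqrt{I{\left(-22 \right)} + O{\left(x{\left(3,-14 \right)} \right)}} = \sqrt{-20 + \frac{3 \cdot 6 \left(-14\right) \left(-8 + 3 \cdot 6 \left(-14\right)\right)}{4}} = \sqrt{-20 + \frac{3}{4} \left(-84\right) \left(-8 + 3 \left(-84\right)\right)} = \sqrt{-20 + \frac{3}{4} \left(-84\right) \left(-8 - 252\right)} = \sqrt{-20 + \frac{3}{4} \left(-84\right) \left(-260\right)} = \sqrt{-20 + 16380} = \sqrt{16360} = 2 \sqrt{4090}$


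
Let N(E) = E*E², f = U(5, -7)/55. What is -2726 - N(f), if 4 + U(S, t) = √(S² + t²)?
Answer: -2726 + (4 - √74)³/166375 ≈ -2726.0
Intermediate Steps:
U(S, t) = -4 + √(S² + t²)
f = -4/55 + √74/55 (f = (-4 + √(5² + (-7)²))/55 = (-4 + √(25 + 49))*(1/55) = (-4 + √74)*(1/55) = -4/55 + √74/55 ≈ 0.083679)
N(E) = E³
-2726 - N(f) = -2726 - (-4/55 + √74/55)³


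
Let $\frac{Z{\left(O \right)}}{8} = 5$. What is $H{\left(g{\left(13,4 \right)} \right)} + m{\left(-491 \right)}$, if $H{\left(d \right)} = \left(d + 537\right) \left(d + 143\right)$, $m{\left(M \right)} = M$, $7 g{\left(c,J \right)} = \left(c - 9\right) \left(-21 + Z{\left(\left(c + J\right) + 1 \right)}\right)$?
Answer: $\frac{4106236}{49} \approx 83801.0$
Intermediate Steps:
$Z{\left(O \right)} = 40$ ($Z{\left(O \right)} = 8 \cdot 5 = 40$)
$g{\left(c,J \right)} = - \frac{171}{7} + \frac{19 c}{7}$ ($g{\left(c,J \right)} = \frac{\left(c - 9\right) \left(-21 + 40\right)}{7} = \frac{\left(-9 + c\right) 19}{7} = \frac{-171 + 19 c}{7} = - \frac{171}{7} + \frac{19 c}{7}$)
$H{\left(d \right)} = \left(143 + d\right) \left(537 + d\right)$ ($H{\left(d \right)} = \left(537 + d\right) \left(143 + d\right) = \left(143 + d\right) \left(537 + d\right)$)
$H{\left(g{\left(13,4 \right)} \right)} + m{\left(-491 \right)} = \left(76791 + \left(- \frac{171}{7} + \frac{19}{7} \cdot 13\right)^{2} + 680 \left(- \frac{171}{7} + \frac{19}{7} \cdot 13\right)\right) - 491 = \left(76791 + \left(- \frac{171}{7} + \frac{247}{7}\right)^{2} + 680 \left(- \frac{171}{7} + \frac{247}{7}\right)\right) - 491 = \left(76791 + \left(\frac{76}{7}\right)^{2} + 680 \cdot \frac{76}{7}\right) - 491 = \left(76791 + \frac{5776}{49} + \frac{51680}{7}\right) - 491 = \frac{4130295}{49} - 491 = \frac{4106236}{49}$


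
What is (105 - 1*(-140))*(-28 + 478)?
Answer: 110250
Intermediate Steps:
(105 - 1*(-140))*(-28 + 478) = (105 + 140)*450 = 245*450 = 110250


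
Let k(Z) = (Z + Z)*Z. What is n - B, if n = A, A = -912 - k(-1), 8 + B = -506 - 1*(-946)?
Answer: -1346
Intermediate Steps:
k(Z) = 2*Z² (k(Z) = (2*Z)*Z = 2*Z²)
B = 432 (B = -8 + (-506 - 1*(-946)) = -8 + (-506 + 946) = -8 + 440 = 432)
A = -914 (A = -912 - 2*(-1)² = -912 - 2 = -914)
n = -914
n - B = -914 - 1*432 = -914 - 432 = -1346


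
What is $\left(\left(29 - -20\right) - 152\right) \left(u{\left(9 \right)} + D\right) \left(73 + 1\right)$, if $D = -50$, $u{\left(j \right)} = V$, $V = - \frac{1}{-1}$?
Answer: $373478$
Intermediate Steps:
$V = 1$ ($V = \left(-1\right) \left(-1\right) = 1$)
$u{\left(j \right)} = 1$
$\left(\left(29 - -20\right) - 152\right) \left(u{\left(9 \right)} + D\right) \left(73 + 1\right) = \left(\left(29 - -20\right) - 152\right) \left(1 - 50\right) \left(73 + 1\right) = \left(\left(29 + 20\right) - 152\right) \left(\left(-49\right) 74\right) = \left(49 - 152\right) \left(-3626\right) = \left(-103\right) \left(-3626\right) = 373478$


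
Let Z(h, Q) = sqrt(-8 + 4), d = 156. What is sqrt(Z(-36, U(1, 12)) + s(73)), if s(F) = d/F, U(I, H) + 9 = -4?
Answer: sqrt(11388 + 10658*I)/73 ≈ 1.5912 + 0.62845*I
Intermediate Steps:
U(I, H) = -13 (U(I, H) = -9 - 4 = -13)
Z(h, Q) = 2*I (Z(h, Q) = sqrt(-4) = 2*I)
s(F) = 156/F
sqrt(Z(-36, U(1, 12)) + s(73)) = sqrt(2*I + 156/73) = sqrt(156/73 + 2*I)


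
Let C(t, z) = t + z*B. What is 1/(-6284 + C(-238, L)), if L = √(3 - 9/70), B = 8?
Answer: -38045/248128418 - √14070/372192627 ≈ -0.00015365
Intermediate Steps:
L = √14070/70 (L = √(3 - 9*1/70) = √(3 - 9/70) = √(201/70) = √14070/70 ≈ 1.6945)
C(t, z) = t + 8*z (C(t, z) = t + z*8 = t + 8*z)
1/(-6284 + C(-238, L)) = 1/(-6284 + (-238 + 8*(√14070/70))) = 1/(-6284 + (-238 + 4*√14070/35)) = 1/(-6522 + 4*√14070/35)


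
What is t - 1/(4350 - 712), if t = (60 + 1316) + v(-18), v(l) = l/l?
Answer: 5009525/3638 ≈ 1377.0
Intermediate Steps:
v(l) = 1
t = 1377 (t = (60 + 1316) + 1 = 1376 + 1 = 1377)
t - 1/(4350 - 712) = 1377 - 1/(4350 - 712) = 1377 - 1/3638 = 5009525/3638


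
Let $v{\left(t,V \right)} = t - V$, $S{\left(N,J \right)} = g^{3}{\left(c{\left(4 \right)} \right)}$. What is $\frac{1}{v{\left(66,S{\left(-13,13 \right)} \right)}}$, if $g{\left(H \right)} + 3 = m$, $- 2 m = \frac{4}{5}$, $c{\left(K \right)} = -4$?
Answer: $\frac{125}{13163} \approx 0.0094963$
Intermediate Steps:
$m = - \frac{2}{5}$ ($m = - \frac{4 \cdot \frac{1}{5}}{2} = \left(- \frac{1}{2}\right) \frac{4}{5} = - \frac{2}{5} \approx -0.4$)
$g{\left(H \right)} = - \frac{17}{5}$ ($g{\left(H \right)} = -3 - \frac{2}{5} = - \frac{17}{5}$)
$S{\left(N,J \right)} = - \frac{4913}{125}$ ($S{\left(N,J \right)} = \left(- \frac{17}{5}\right)^{3} = - \frac{4913}{125}$)
$\frac{1}{v{\left(66,S{\left(-13,13 \right)} \right)}} = \frac{1}{66 - - \frac{4913}{125}} = \frac{1}{66 + \frac{4913}{125}} = \frac{1}{\frac{13163}{125}} = \frac{125}{13163}$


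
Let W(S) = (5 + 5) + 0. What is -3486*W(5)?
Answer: -34860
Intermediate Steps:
W(S) = 10 (W(S) = 10 + 0 = 10)
-3486*W(5) = -3486*10 = -34860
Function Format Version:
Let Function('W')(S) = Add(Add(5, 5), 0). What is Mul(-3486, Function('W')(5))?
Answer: -34860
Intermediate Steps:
Function('W')(S) = 10 (Function('W')(S) = Add(10, 0) = 10)
Mul(-3486, Function('W')(5)) = Mul(-3486, 10) = -34860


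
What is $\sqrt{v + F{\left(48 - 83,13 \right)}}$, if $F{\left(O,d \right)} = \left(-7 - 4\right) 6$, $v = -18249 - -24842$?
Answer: $\sqrt{6527} \approx 80.79$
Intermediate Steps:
$v = 6593$ ($v = -18249 + 24842 = 6593$)
$F{\left(O,d \right)} = -66$ ($F{\left(O,d \right)} = \left(-11\right) 6 = -66$)
$\sqrt{v + F{\left(48 - 83,13 \right)}} = \sqrt{6593 - 66} = \sqrt{6527}$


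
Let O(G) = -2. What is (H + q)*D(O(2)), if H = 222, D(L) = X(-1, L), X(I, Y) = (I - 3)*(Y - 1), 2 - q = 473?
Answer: -2988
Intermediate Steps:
q = -471 (q = 2 - 1*473 = 2 - 473 = -471)
X(I, Y) = (-1 + Y)*(-3 + I) (X(I, Y) = (-3 + I)*(-1 + Y) = (-1 + Y)*(-3 + I))
D(L) = 4 - 4*L (D(L) = 3 - 1*(-1) - 3*L - L = 3 + 1 - 3*L - L = 4 - 4*L)
(H + q)*D(O(2)) = (222 - 471)*(4 - 4*(-2)) = -249*(4 + 8) = -249*12 = -2988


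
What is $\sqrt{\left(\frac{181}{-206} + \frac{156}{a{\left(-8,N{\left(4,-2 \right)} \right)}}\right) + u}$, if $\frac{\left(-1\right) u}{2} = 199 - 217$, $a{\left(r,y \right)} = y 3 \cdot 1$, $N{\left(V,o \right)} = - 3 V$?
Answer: $\frac{\sqrt{11758686}}{618} \approx 5.5487$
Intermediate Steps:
$a{\left(r,y \right)} = 3 y$ ($a{\left(r,y \right)} = 3 y 1 = 3 y$)
$u = 36$ ($u = - 2 \left(199 - 217\right) = \left(-2\right) \left(-18\right) = 36$)
$\sqrt{\left(\frac{181}{-206} + \frac{156}{a{\left(-8,N{\left(4,-2 \right)} \right)}}\right) + u} = \sqrt{\left(\frac{181}{-206} + \frac{156}{3 \left(\left(-3\right) 4\right)}\right) + 36} = \sqrt{\left(181 \left(- \frac{1}{206}\right) + \frac{156}{3 \left(-12\right)}\right) + 36} = \sqrt{\left(- \frac{181}{206} + \frac{156}{-36}\right) + 36} = \sqrt{\left(- \frac{181}{206} + 156 \left(- \frac{1}{36}\right)\right) + 36} = \sqrt{\left(- \frac{181}{206} - \frac{13}{3}\right) + 36} = \sqrt{- \frac{3221}{618} + 36} = \sqrt{\frac{19027}{618}} = \frac{\sqrt{11758686}}{618}$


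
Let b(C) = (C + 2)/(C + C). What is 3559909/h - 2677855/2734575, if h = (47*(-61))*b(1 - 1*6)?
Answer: -6491427584507/1568005305 ≈ -4139.9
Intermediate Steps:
b(C) = (2 + C)/(2*C) (b(C) = (2 + C)/((2*C)) = (2 + C)*(1/(2*C)) = (2 + C)/(2*C))
h = -8601/10 (h = (47*(-61))*((2 + (1 - 1*6))/(2*(1 - 1*6))) = -2867*(2 + (1 - 6))/(2*(1 - 6)) = -2867*(2 - 5)/(2*(-5)) = -2867*(-1)*(-3)/(2*5) = -2867*3/10 = -8601/10 ≈ -860.10)
3559909/h - 2677855/2734575 = 3559909/(-8601/10) - 2677855/2734575 = 3559909*(-10/8601) - 2677855*1/2734575 = -35599090/8601 - 535571/546915 = -6491427584507/1568005305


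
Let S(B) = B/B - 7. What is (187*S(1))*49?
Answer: -54978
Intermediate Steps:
S(B) = -6 (S(B) = 1 - 7 = -6)
(187*S(1))*49 = (187*(-6))*49 = -1122*49 = -54978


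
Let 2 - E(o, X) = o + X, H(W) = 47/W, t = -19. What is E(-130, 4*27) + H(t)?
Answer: 409/19 ≈ 21.526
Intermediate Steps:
E(o, X) = 2 - X - o (E(o, X) = 2 - (o + X) = 2 - (X + o) = 2 + (-X - o) = 2 - X - o)
E(-130, 4*27) + H(t) = (2 - 4*27 - 1*(-130)) + 47/(-19) = (2 - 1*108 + 130) + 47*(-1/19) = (2 - 108 + 130) - 47/19 = 24 - 47/19 = 409/19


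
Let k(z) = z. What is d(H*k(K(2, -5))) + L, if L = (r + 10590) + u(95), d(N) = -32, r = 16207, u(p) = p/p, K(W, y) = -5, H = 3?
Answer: 26766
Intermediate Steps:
u(p) = 1
L = 26798 (L = (16207 + 10590) + 1 = 26797 + 1 = 26798)
d(H*k(K(2, -5))) + L = -32 + 26798 = 26766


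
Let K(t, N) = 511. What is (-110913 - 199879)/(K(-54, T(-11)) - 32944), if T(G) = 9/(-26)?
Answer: 310792/32433 ≈ 9.5826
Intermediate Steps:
T(G) = -9/26 (T(G) = 9*(-1/26) = -9/26)
(-110913 - 199879)/(K(-54, T(-11)) - 32944) = (-110913 - 199879)/(511 - 32944) = -310792/(-32433) = -310792*(-1/32433) = 310792/32433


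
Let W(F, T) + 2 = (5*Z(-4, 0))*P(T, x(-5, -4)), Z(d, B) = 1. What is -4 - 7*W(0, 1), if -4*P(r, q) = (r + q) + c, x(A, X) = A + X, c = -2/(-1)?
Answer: -85/2 ≈ -42.500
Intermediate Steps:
c = 2 (c = -2*(-1) = 2)
P(r, q) = -1/2 - q/4 - r/4 (P(r, q) = -((r + q) + 2)/4 = -((q + r) + 2)/4 = -(2 + q + r)/4 = -1/2 - q/4 - r/4)
W(F, T) = 27/4 - 5*T/4 (W(F, T) = -2 + (5*1)*(-1/2 - (-5 - 4)/4 - T/4) = -2 + 5*(-1/2 - 1/4*(-9) - T/4) = -2 + 5*(-1/2 + 9/4 - T/4) = -2 + 5*(7/4 - T/4) = -2 + (35/4 - 5*T/4) = 27/4 - 5*T/4)
-4 - 7*W(0, 1) = -4 - 7*(27/4 - 5/4*1) = -4 - 7*(27/4 - 5/4) = -4 - 7*11/2 = -4 - 77/2 = -85/2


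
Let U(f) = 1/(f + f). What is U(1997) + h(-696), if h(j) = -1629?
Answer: -6506225/3994 ≈ -1629.0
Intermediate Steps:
U(f) = 1/(2*f)
U(1997) + h(-696) = (1/2)/1997 - 1629 = (1/2)*(1/1997) - 1629 = 1/3994 - 1629 = -6506225/3994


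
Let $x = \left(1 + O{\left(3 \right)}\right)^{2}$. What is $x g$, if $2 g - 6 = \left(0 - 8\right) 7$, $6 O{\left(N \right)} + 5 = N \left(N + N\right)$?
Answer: $- \frac{9025}{36} \approx -250.69$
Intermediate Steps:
$O{\left(N \right)} = - \frac{5}{6} + \frac{N^{2}}{3}$ ($O{\left(N \right)} = - \frac{5}{6} + \frac{N \left(N + N\right)}{6} = - \frac{5}{6} + \frac{N 2 N}{6} = - \frac{5}{6} + \frac{2 N^{2}}{6} = - \frac{5}{6} + \frac{N^{2}}{3}$)
$x = \frac{361}{36}$ ($x = \left(1 - \left(\frac{5}{6} - \frac{3^{2}}{3}\right)\right)^{2} = \left(1 + \left(- \frac{5}{6} + \frac{1}{3} \cdot 9\right)\right)^{2} = \left(1 + \left(- \frac{5}{6} + 3\right)\right)^{2} = \left(1 + \frac{13}{6}\right)^{2} = \left(\frac{19}{6}\right)^{2} = \frac{361}{36} \approx 10.028$)
$g = -25$ ($g = 3 + \frac{\left(0 - 8\right) 7}{2} = 3 + \frac{\left(-8\right) 7}{2} = 3 + \frac{1}{2} \left(-56\right) = 3 - 28 = -25$)
$x g = \frac{361}{36} \left(-25\right) = - \frac{9025}{36}$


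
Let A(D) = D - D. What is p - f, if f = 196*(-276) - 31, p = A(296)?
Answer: 54127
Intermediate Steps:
A(D) = 0
p = 0
f = -54127 (f = -54096 - 31 = -54127)
p - f = 0 - 1*(-54127) = 0 + 54127 = 54127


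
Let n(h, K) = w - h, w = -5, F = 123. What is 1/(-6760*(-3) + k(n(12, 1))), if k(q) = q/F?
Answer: 123/2494423 ≈ 4.9310e-5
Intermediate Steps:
n(h, K) = -5 - h
k(q) = q/123
1/(-6760*(-3) + k(n(12, 1))) = 1/(-6760*(-3) + (-5 - 1*12)/123) = 1/(20280 + (-5 - 12)/123) = 1/(20280 + (1/123)*(-17)) = 1/(20280 - 17/123) = 1/(2494423/123) = 123/2494423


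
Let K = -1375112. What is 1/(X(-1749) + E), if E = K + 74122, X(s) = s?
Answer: -1/1302739 ≈ -7.6761e-7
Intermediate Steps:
E = -1300990 (E = -1375112 + 74122 = -1300990)
1/(X(-1749) + E) = 1/(-1749 - 1300990) = 1/(-1302739) = -1/1302739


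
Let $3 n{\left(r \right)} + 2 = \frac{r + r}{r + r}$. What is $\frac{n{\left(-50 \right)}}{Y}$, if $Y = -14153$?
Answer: $\frac{1}{42459} \approx 2.3552 \cdot 10^{-5}$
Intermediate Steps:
$n{\left(r \right)} = - \frac{1}{3}$ ($n{\left(r \right)} = - \frac{2}{3} + \frac{\left(r + r\right) \frac{1}{r + r}}{3} = - \frac{2}{3} + \frac{2 r \frac{1}{2 r}}{3} = - \frac{2}{3} + \frac{1}{3} \cdot 1 = - \frac{2}{3} + \frac{1}{3} = - \frac{1}{3}$)
$\frac{n{\left(-50 \right)}}{Y} = - \frac{1}{3 \left(-14153\right)} = \left(- \frac{1}{3}\right) \left(- \frac{1}{14153}\right) = \frac{1}{42459}$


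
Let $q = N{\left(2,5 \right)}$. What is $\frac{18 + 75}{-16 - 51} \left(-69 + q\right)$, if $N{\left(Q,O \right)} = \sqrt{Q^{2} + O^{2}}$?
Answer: $\frac{6417}{67} - \frac{93 \sqrt{29}}{67} \approx 88.301$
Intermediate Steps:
$N{\left(Q,O \right)} = \sqrt{O^{2} + Q^{2}}$
$q = \sqrt{29}$ ($q = \sqrt{5^{2} + 2^{2}} = \sqrt{25 + 4} = \sqrt{29} \approx 5.3852$)
$\frac{18 + 75}{-16 - 51} \left(-69 + q\right) = \frac{18 + 75}{-16 - 51} \left(-69 + \sqrt{29}\right) = \frac{93}{-67} \left(-69 + \sqrt{29}\right) = 93 \left(- \frac{1}{67}\right) \left(-69 + \sqrt{29}\right) = - \frac{93 \left(-69 + \sqrt{29}\right)}{67} = \frac{6417}{67} - \frac{93 \sqrt{29}}{67}$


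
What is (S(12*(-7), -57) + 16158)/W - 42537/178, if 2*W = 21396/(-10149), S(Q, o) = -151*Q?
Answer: -8759794725/317374 ≈ -27601.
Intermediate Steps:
W = -3566/3383 (W = (21396/(-10149))/2 = (21396*(-1/10149))/2 = (1/2)*(-7132/3383) = -3566/3383 ≈ -1.0541)
(S(12*(-7), -57) + 16158)/W - 42537/178 = (-1812*(-7) + 16158)/(-3566/3383) - 42537/178 = (-151*(-84) + 16158)*(-3383/3566) - 42537*1/178 = (12684 + 16158)*(-3383/3566) - 42537/178 = 28842*(-3383/3566) - 42537/178 = -48786243/1783 - 42537/178 = -8759794725/317374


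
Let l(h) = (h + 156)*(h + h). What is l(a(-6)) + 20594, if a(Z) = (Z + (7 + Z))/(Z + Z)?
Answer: 1492153/72 ≈ 20724.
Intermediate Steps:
a(Z) = (7 + 2*Z)/(2*Z) (a(Z) = (7 + 2*Z)/((2*Z)) = (7 + 2*Z)*(1/(2*Z)) = (7 + 2*Z)/(2*Z))
l(h) = 2*h*(156 + h) (l(h) = (156 + h)*(2*h) = 2*h*(156 + h))
l(a(-6)) + 20594 = 2*((7/2 - 6)/(-6))*(156 + (7/2 - 6)/(-6)) + 20594 = 2*(-1/6*(-5/2))*(156 - 1/6*(-5/2)) + 20594 = 2*(5/12)*(156 + 5/12) + 20594 = 2*(5/12)*(1877/12) + 20594 = 9385/72 + 20594 = 1492153/72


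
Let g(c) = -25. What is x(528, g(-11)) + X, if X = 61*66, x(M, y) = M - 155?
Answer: 4399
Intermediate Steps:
x(M, y) = -155 + M
X = 4026
x(528, g(-11)) + X = (-155 + 528) + 4026 = 373 + 4026 = 4399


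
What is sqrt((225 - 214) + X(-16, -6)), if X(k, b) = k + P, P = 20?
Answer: sqrt(15) ≈ 3.8730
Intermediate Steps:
X(k, b) = 20 + k (X(k, b) = k + 20 = 20 + k)
sqrt((225 - 214) + X(-16, -6)) = sqrt((225 - 214) + (20 - 16)) = sqrt(11 + 4) = sqrt(15)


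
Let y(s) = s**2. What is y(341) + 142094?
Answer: 258375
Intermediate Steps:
y(341) + 142094 = 341**2 + 142094 = 116281 + 142094 = 258375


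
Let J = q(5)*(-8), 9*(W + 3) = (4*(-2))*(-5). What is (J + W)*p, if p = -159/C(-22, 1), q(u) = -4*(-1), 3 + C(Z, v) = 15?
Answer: 14575/36 ≈ 404.86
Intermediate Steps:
W = 13/9 (W = -3 + ((4*(-2))*(-5))/9 = -3 + (-8*(-5))/9 = -3 + (⅑)*40 = -3 + 40/9 = 13/9 ≈ 1.4444)
C(Z, v) = 12 (C(Z, v) = -3 + 15 = 12)
q(u) = 4
p = -53/4 (p = -159/12 = -159*1/12 = -53/4 ≈ -13.250)
J = -32 (J = 4*(-8) = -32)
(J + W)*p = (-32 + 13/9)*(-53/4) = -275/9*(-53/4) = 14575/36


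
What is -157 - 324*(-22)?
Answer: 6971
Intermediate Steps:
-157 - 324*(-22) = -157 - 81*(-88) = -157 + 7128 = 6971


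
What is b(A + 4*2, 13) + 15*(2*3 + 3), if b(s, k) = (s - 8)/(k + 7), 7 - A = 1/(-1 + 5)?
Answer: 10827/80 ≈ 135.34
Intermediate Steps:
A = 27/4 (A = 7 - 1/(-1 + 5) = 7 - 1/4 = 27/4 ≈ 6.7500)
b(s, k) = (-8 + s)/(7 + k)
b(A + 4*2, 13) + 15*(2*3 + 3) = (-8 + (27/4 + 4*2))/(7 + 13) + 15*(2*3 + 3) = (-8 + (27/4 + 8))/20 + 15*(6 + 3) = (-8 + 59/4)/20 + 15*9 = (1/20)*(27/4) + 135 = 27/80 + 135 = 10827/80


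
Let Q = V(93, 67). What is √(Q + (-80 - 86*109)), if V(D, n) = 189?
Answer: I*√9265 ≈ 96.255*I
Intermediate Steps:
Q = 189
√(Q + (-80 - 86*109)) = √(189 + (-80 - 86*109)) = √(189 + (-80 - 9374)) = √(189 - 9454) = √(-9265) = I*√9265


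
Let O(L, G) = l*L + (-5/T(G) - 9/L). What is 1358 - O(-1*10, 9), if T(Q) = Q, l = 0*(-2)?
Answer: 122189/90 ≈ 1357.7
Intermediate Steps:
l = 0
O(L, G) = -9/L - 5/G (O(L, G) = 0*L + (-5/G - 9/L) = 0 + (-9/L - 5/G) = -9/L - 5/G)
1358 - O(-1*10, 9) = 1358 - (-9/((-1*10)) - 5/9) = 1358 - (-9/(-10) - 5*⅑) = 1358 - (-9*(-⅒) - 5/9) = 1358 - (9/10 - 5/9) = 1358 - 1*31/90 = 1358 - 31/90 = 122189/90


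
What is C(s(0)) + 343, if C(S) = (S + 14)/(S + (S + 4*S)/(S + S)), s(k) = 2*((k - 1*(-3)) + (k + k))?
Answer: 5871/17 ≈ 345.35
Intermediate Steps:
s(k) = 6 + 6*k (s(k) = 2*((k + 3) + 2*k) = 2*((3 + k) + 2*k) = 2*(3 + 3*k) = 6 + 6*k)
C(S) = (14 + S)/(5/2 + S) (C(S) = (14 + S)/(S + (5*S)/((2*S))) = (14 + S)/(S + (5*S)*(1/(2*S))) = (14 + S)/(S + 5/2) = (14 + S)/(5/2 + S))
C(s(0)) + 343 = 2*(14 + (6 + 6*0))/(5 + 2*(6 + 6*0)) + 343 = 2*(14 + (6 + 0))/(5 + 2*(6 + 0)) + 343 = 2*(14 + 6)/(5 + 2*6) + 343 = 2*20/(5 + 12) + 343 = 2*20/17 + 343 = 2*(1/17)*20 + 343 = 40/17 + 343 = 5871/17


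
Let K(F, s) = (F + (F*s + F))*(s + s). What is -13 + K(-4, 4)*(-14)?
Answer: 2675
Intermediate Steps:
K(F, s) = 2*s*(2*F + F*s) (K(F, s) = (F + (F + F*s))*(2*s) = (2*F + F*s)*(2*s) = 2*s*(2*F + F*s))
-13 + K(-4, 4)*(-14) = -13 + (2*(-4)*4*(2 + 4))*(-14) = -13 + (2*(-4)*4*6)*(-14) = -13 - 192*(-14) = -13 + 2688 = 2675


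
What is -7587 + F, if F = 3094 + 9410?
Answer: 4917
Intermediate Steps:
F = 12504
-7587 + F = -7587 + 12504 = 4917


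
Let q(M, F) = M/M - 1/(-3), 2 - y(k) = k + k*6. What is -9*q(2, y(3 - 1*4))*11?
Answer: -132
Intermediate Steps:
y(k) = 2 - 7*k (y(k) = 2 - (k + k*6) = 2 - (k + 6*k) = 2 - 7*k)
q(M, F) = 4/3 (q(M, F) = 1 - 1*(-1/3) = 1 + 1/3 = 4/3)
-9*q(2, y(3 - 1*4))*11 = -9*4/3*11 = -12*11 = -132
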